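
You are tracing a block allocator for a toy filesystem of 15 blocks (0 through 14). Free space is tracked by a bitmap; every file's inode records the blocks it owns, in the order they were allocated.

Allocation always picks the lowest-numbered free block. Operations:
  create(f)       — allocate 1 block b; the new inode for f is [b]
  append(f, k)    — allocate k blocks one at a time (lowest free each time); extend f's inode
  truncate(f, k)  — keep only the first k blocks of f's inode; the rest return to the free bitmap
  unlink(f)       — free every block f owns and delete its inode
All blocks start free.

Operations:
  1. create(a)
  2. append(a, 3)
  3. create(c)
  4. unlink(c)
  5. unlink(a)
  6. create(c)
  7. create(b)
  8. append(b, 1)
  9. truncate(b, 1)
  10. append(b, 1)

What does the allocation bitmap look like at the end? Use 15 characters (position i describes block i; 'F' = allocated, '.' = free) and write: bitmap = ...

  1. create(a)  ⇒  F..............  {a→[0]}
  2. append(a, 3)  ⇒  FFFF...........  {a→[0, 1, 2, 3]}
  3. create(c)  ⇒  FFFFF..........  {a→[0, 1, 2, 3]; c→[4]}
  4. unlink(c)  ⇒  FFFF...........  {a→[0, 1, 2, 3]}
  5. unlink(a)  ⇒  ...............  {}
  6. create(c)  ⇒  F..............  {c→[0]}
  7. create(b)  ⇒  FF.............  {b→[1]; c→[0]}
  8. append(b, 1)  ⇒  FFF............  {b→[1, 2]; c→[0]}
  9. truncate(b, 1)  ⇒  FF.............  {b→[1]; c→[0]}
  10. append(b, 1)  ⇒  FFF............  {b→[1, 2]; c→[0]}

bitmap = FFF............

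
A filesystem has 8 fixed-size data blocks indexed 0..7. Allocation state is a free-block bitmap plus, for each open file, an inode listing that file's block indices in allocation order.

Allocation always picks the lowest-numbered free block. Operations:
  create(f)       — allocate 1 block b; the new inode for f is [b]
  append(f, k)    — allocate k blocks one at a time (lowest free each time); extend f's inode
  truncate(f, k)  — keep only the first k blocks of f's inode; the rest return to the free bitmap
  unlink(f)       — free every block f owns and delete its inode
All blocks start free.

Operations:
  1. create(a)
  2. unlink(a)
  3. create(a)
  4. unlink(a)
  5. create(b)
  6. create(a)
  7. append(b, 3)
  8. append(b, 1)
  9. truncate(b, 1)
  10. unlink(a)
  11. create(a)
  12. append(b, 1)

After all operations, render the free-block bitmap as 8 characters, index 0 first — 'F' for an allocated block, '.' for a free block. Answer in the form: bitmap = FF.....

[1] create(a) — a=0 (map F.......)
[2] unlink(a) —  (map ........)
[3] create(a) — a=0 (map F.......)
[4] unlink(a) —  (map ........)
[5] create(b) — b=0 (map F.......)
[6] create(a) — a=1 b=0 (map FF......)
[7] append(b, 3) — a=1 b=0,2,3,4 (map FFFFF...)
[8] append(b, 1) — a=1 b=0,2,3,4,5 (map FFFFFF..)
[9] truncate(b, 1) — a=1 b=0 (map FF......)
[10] unlink(a) — b=0 (map F.......)
[11] create(a) — a=1 b=0 (map FF......)
[12] append(b, 1) — a=1 b=0,2 (map FFF.....)

bitmap = FFF.....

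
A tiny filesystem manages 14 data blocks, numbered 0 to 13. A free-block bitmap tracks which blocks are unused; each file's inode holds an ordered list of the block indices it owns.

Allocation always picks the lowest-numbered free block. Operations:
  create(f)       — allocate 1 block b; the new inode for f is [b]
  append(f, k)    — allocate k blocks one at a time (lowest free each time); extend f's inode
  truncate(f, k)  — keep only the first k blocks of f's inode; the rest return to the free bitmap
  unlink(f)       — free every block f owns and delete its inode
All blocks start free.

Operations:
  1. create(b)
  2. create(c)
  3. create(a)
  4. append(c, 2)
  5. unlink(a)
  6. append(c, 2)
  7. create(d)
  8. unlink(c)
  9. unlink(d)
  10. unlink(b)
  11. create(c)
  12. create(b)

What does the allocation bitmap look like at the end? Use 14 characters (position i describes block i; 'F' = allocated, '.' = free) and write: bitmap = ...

after create(b) → b:[0]  free=[F.............]
after create(c) → b:[0], c:[1]  free=[FF............]
after create(a) → a:[2], b:[0], c:[1]  free=[FFF...........]
after append(c, 2) → a:[2], b:[0], c:[1, 3, 4]  free=[FFFFF.........]
after unlink(a) → b:[0], c:[1, 3, 4]  free=[FF.FF.........]
after append(c, 2) → b:[0], c:[1, 3, 4, 2, 5]  free=[FFFFFF........]
after create(d) → b:[0], c:[1, 3, 4, 2, 5], d:[6]  free=[FFFFFFF.......]
after unlink(c) → b:[0], d:[6]  free=[F.....F.......]
after unlink(d) → b:[0]  free=[F.............]
after unlink(b) →   free=[..............]
after create(c) → c:[0]  free=[F.............]
after create(b) → b:[1], c:[0]  free=[FF............]

bitmap = FF............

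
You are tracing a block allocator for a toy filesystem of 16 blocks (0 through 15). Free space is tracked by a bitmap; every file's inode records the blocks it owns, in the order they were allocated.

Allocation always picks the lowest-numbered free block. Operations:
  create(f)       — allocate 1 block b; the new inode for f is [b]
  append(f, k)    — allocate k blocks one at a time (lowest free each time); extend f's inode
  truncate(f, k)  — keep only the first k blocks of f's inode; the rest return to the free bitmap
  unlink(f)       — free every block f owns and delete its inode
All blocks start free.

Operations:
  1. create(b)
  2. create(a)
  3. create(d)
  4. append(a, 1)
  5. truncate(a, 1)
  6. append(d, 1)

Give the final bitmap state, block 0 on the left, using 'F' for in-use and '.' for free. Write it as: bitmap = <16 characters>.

after create(b) → b:[0]  free=[F...............]
after create(a) → a:[1], b:[0]  free=[FF..............]
after create(d) → a:[1], b:[0], d:[2]  free=[FFF.............]
after append(a, 1) → a:[1, 3], b:[0], d:[2]  free=[FFFF............]
after truncate(a, 1) → a:[1], b:[0], d:[2]  free=[FFF.............]
after append(d, 1) → a:[1], b:[0], d:[2, 3]  free=[FFFF............]

bitmap = FFFF............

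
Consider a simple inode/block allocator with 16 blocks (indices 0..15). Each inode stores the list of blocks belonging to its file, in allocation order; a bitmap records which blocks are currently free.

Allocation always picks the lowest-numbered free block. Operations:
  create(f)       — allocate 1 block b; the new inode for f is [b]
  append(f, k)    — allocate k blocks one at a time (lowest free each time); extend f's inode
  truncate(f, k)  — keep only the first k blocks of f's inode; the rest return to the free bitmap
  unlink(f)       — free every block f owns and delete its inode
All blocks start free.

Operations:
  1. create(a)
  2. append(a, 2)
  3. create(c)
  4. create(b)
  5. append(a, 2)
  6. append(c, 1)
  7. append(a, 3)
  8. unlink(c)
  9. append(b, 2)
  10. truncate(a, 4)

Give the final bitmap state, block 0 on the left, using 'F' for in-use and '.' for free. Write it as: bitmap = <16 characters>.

[1] create(a) — a=0 (map F...............)
[2] append(a, 2) — a=0,1,2 (map FFF.............)
[3] create(c) — a=0,1,2 c=3 (map FFFF............)
[4] create(b) — a=0,1,2 b=4 c=3 (map FFFFF...........)
[5] append(a, 2) — a=0,1,2,5,6 b=4 c=3 (map FFFFFFF.........)
[6] append(c, 1) — a=0,1,2,5,6 b=4 c=3,7 (map FFFFFFFF........)
[7] append(a, 3) — a=0,1,2,5,6,8,9,10 b=4 c=3,7 (map FFFFFFFFFFF.....)
[8] unlink(c) — a=0,1,2,5,6,8,9,10 b=4 (map FFF.FFF.FFF.....)
[9] append(b, 2) — a=0,1,2,5,6,8,9,10 b=4,3,7 (map FFFFFFFFFFF.....)
[10] truncate(a, 4) — a=0,1,2,5 b=4,3,7 (map FFFFFF.F........)

bitmap = FFFFFF.F........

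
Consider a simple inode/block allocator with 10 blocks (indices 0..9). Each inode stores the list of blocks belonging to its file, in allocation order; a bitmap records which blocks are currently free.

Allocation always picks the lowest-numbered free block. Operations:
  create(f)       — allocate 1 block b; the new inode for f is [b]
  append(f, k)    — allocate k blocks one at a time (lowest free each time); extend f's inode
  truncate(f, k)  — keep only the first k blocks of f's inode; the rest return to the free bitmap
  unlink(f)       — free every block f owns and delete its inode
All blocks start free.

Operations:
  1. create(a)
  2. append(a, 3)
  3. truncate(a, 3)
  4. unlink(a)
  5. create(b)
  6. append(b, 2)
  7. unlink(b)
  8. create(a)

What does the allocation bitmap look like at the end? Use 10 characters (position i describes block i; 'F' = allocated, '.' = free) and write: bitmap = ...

after create(a) → a:[0]  free=[F.........]
after append(a, 3) → a:[0, 1, 2, 3]  free=[FFFF......]
after truncate(a, 3) → a:[0, 1, 2]  free=[FFF.......]
after unlink(a) →   free=[..........]
after create(b) → b:[0]  free=[F.........]
after append(b, 2) → b:[0, 1, 2]  free=[FFF.......]
after unlink(b) →   free=[..........]
after create(a) → a:[0]  free=[F.........]

bitmap = F.........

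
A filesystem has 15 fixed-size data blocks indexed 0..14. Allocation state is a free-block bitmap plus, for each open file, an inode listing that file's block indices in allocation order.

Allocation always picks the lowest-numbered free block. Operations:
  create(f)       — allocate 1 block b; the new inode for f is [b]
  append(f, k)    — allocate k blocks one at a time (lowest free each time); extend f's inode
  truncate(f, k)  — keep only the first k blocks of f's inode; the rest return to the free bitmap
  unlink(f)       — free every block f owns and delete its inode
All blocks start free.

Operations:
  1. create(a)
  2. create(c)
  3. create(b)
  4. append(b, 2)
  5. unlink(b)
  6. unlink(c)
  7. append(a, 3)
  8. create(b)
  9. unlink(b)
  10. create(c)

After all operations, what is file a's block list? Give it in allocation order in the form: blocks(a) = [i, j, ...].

after create(a) → a:[0]  free=[F..............]
after create(c) → a:[0], c:[1]  free=[FF.............]
after create(b) → a:[0], b:[2], c:[1]  free=[FFF............]
after append(b, 2) → a:[0], b:[2, 3, 4], c:[1]  free=[FFFFF..........]
after unlink(b) → a:[0], c:[1]  free=[FF.............]
after unlink(c) → a:[0]  free=[F..............]
after append(a, 3) → a:[0, 1, 2, 3]  free=[FFFF...........]
after create(b) → a:[0, 1, 2, 3], b:[4]  free=[FFFFF..........]
after unlink(b) → a:[0, 1, 2, 3]  free=[FFFF...........]
after create(c) → a:[0, 1, 2, 3], c:[4]  free=[FFFFF..........]

blocks(a) = [0, 1, 2, 3]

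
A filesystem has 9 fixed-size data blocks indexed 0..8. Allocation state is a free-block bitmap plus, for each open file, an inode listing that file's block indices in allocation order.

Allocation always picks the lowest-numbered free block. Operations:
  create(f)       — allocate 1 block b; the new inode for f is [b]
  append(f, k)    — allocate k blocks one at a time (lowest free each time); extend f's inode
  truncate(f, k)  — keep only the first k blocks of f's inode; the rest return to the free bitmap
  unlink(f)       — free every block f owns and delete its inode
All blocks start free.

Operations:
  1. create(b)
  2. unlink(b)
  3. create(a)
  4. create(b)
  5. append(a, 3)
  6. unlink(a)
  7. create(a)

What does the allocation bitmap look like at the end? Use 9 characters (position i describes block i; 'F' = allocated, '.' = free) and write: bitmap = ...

bitmap = FF.......

[1] create(b) — b=0 (map F........)
[2] unlink(b) —  (map .........)
[3] create(a) — a=0 (map F........)
[4] create(b) — a=0 b=1 (map FF.......)
[5] append(a, 3) — a=0,2,3,4 b=1 (map FFFFF....)
[6] unlink(a) — b=1 (map .F.......)
[7] create(a) — a=0 b=1 (map FF.......)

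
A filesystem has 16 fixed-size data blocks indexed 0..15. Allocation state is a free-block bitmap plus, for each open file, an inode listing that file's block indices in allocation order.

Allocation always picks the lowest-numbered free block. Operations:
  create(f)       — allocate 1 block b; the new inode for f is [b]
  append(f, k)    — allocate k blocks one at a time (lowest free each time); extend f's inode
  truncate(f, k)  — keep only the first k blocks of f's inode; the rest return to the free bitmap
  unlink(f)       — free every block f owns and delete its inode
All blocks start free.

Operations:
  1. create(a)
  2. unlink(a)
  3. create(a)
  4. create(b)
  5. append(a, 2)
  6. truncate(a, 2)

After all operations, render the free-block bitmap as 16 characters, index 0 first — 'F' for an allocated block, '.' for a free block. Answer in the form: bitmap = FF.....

bitmap = FFF.............

[1] create(a) — a=0 (map F...............)
[2] unlink(a) —  (map ................)
[3] create(a) — a=0 (map F...............)
[4] create(b) — a=0 b=1 (map FF..............)
[5] append(a, 2) — a=0,2,3 b=1 (map FFFF............)
[6] truncate(a, 2) — a=0,2 b=1 (map FFF.............)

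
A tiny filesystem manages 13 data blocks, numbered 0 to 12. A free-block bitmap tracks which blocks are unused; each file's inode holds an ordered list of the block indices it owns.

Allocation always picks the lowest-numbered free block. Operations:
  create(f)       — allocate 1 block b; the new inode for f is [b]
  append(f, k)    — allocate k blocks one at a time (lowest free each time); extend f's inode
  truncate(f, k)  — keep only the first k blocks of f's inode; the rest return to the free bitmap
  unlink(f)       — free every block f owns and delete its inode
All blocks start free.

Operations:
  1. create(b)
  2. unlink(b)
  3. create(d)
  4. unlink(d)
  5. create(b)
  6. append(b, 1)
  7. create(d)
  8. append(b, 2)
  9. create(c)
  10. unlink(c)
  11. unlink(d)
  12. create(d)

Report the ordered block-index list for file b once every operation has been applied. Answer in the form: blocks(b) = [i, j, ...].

create(b): bitmap=F............ | b=[0]
unlink(b): bitmap=............. | 
create(d): bitmap=F............ | d=[0]
unlink(d): bitmap=............. | 
create(b): bitmap=F............ | b=[0]
append(b, 1): bitmap=FF........... | b=[0, 1]
create(d): bitmap=FFF.......... | b=[0, 1] d=[2]
append(b, 2): bitmap=FFFFF........ | b=[0, 1, 3, 4] d=[2]
create(c): bitmap=FFFFFF....... | b=[0, 1, 3, 4] c=[5] d=[2]
unlink(c): bitmap=FFFFF........ | b=[0, 1, 3, 4] d=[2]
unlink(d): bitmap=FF.FF........ | b=[0, 1, 3, 4]
create(d): bitmap=FFFFF........ | b=[0, 1, 3, 4] d=[2]

blocks(b) = [0, 1, 3, 4]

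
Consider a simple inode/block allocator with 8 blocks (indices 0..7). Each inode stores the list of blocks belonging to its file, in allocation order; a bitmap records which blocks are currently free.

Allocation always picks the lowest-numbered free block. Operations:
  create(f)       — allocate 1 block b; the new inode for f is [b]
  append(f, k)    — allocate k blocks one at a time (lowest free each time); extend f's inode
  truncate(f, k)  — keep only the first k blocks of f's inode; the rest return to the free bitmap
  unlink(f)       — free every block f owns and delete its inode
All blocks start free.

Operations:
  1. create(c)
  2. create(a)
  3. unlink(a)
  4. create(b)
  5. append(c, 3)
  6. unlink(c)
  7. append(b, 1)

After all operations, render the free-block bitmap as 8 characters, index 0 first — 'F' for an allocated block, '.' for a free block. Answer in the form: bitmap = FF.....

bitmap = FF......

[1] create(c) — c=0 (map F.......)
[2] create(a) — a=1 c=0 (map FF......)
[3] unlink(a) — c=0 (map F.......)
[4] create(b) — b=1 c=0 (map FF......)
[5] append(c, 3) — b=1 c=0,2,3,4 (map FFFFF...)
[6] unlink(c) — b=1 (map .F......)
[7] append(b, 1) — b=1,0 (map FF......)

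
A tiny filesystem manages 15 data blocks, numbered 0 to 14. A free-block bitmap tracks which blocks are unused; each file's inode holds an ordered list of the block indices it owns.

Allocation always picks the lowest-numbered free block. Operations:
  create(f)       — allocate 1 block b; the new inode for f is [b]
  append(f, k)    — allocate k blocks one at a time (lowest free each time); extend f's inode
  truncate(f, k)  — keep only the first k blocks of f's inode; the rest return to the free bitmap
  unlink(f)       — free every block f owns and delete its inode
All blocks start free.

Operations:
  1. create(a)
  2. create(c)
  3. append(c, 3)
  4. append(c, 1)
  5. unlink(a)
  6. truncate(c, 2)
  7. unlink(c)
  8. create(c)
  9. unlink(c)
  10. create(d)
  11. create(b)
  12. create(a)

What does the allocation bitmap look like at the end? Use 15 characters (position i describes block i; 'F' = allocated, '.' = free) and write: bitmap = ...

  1. create(a)  ⇒  F..............  {a→[0]}
  2. create(c)  ⇒  FF.............  {a→[0]; c→[1]}
  3. append(c, 3)  ⇒  FFFFF..........  {a→[0]; c→[1, 2, 3, 4]}
  4. append(c, 1)  ⇒  FFFFFF.........  {a→[0]; c→[1, 2, 3, 4, 5]}
  5. unlink(a)  ⇒  .FFFFF.........  {c→[1, 2, 3, 4, 5]}
  6. truncate(c, 2)  ⇒  .FF............  {c→[1, 2]}
  7. unlink(c)  ⇒  ...............  {}
  8. create(c)  ⇒  F..............  {c→[0]}
  9. unlink(c)  ⇒  ...............  {}
  10. create(d)  ⇒  F..............  {d→[0]}
  11. create(b)  ⇒  FF.............  {b→[1]; d→[0]}
  12. create(a)  ⇒  FFF............  {a→[2]; b→[1]; d→[0]}

bitmap = FFF............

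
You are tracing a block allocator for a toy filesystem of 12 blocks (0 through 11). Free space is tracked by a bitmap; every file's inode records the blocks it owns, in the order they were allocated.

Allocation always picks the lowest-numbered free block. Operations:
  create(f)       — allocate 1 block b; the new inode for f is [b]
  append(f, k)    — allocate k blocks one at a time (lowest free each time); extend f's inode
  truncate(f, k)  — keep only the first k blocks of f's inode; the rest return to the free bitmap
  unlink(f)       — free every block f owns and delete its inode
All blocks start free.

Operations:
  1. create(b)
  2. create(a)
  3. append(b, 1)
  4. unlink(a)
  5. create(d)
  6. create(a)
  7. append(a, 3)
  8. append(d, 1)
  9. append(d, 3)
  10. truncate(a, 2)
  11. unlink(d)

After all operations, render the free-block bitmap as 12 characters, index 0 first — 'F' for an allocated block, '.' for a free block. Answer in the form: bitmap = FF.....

create(b): bitmap=F........... | b=[0]
create(a): bitmap=FF.......... | a=[1] b=[0]
append(b, 1): bitmap=FFF......... | a=[1] b=[0, 2]
unlink(a): bitmap=F.F......... | b=[0, 2]
create(d): bitmap=FFF......... | b=[0, 2] d=[1]
create(a): bitmap=FFFF........ | a=[3] b=[0, 2] d=[1]
append(a, 3): bitmap=FFFFFFF..... | a=[3, 4, 5, 6] b=[0, 2] d=[1]
append(d, 1): bitmap=FFFFFFFF.... | a=[3, 4, 5, 6] b=[0, 2] d=[1, 7]
append(d, 3): bitmap=FFFFFFFFFFF. | a=[3, 4, 5, 6] b=[0, 2] d=[1, 7, 8, 9, 10]
truncate(a, 2): bitmap=FFFFF..FFFF. | a=[3, 4] b=[0, 2] d=[1, 7, 8, 9, 10]
unlink(d): bitmap=F.FFF....... | a=[3, 4] b=[0, 2]

bitmap = F.FFF.......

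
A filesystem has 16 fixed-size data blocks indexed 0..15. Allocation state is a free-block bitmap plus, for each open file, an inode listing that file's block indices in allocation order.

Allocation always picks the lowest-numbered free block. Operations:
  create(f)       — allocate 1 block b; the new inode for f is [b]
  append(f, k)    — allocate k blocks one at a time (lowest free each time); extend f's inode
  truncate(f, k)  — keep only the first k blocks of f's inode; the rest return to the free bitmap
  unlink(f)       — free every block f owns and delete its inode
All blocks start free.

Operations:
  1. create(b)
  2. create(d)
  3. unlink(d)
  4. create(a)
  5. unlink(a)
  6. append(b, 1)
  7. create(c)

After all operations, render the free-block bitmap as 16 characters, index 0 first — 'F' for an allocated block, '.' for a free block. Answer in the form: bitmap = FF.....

after create(b) → b:[0]  free=[F...............]
after create(d) → b:[0], d:[1]  free=[FF..............]
after unlink(d) → b:[0]  free=[F...............]
after create(a) → a:[1], b:[0]  free=[FF..............]
after unlink(a) → b:[0]  free=[F...............]
after append(b, 1) → b:[0, 1]  free=[FF..............]
after create(c) → b:[0, 1], c:[2]  free=[FFF.............]

bitmap = FFF.............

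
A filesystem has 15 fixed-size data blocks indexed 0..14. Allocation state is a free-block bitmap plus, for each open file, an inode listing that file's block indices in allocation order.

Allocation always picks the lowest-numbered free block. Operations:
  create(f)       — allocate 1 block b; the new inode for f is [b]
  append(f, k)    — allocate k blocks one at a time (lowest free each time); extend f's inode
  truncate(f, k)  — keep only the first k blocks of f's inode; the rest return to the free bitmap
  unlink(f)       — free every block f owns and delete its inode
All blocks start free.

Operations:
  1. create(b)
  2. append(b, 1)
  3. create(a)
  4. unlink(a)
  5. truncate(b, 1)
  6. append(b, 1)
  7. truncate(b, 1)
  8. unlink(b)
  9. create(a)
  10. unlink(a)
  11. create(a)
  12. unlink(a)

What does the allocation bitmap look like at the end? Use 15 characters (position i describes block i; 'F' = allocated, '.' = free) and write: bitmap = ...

bitmap = ...............

after create(b) → b:[0]  free=[F..............]
after append(b, 1) → b:[0, 1]  free=[FF.............]
after create(a) → a:[2], b:[0, 1]  free=[FFF............]
after unlink(a) → b:[0, 1]  free=[FF.............]
after truncate(b, 1) → b:[0]  free=[F..............]
after append(b, 1) → b:[0, 1]  free=[FF.............]
after truncate(b, 1) → b:[0]  free=[F..............]
after unlink(b) →   free=[...............]
after create(a) → a:[0]  free=[F..............]
after unlink(a) →   free=[...............]
after create(a) → a:[0]  free=[F..............]
after unlink(a) →   free=[...............]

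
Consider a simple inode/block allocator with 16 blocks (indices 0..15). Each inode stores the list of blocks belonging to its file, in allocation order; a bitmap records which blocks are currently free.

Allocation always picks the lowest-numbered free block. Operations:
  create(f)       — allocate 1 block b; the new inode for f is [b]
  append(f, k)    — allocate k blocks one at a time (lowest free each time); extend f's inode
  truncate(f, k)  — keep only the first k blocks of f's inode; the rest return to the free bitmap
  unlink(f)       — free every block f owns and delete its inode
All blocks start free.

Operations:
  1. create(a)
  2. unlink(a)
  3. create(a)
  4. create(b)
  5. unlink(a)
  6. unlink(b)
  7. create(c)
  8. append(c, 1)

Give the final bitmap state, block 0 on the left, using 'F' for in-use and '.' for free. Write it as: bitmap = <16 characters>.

[1] create(a) — a=0 (map F...............)
[2] unlink(a) —  (map ................)
[3] create(a) — a=0 (map F...............)
[4] create(b) — a=0 b=1 (map FF..............)
[5] unlink(a) — b=1 (map .F..............)
[6] unlink(b) —  (map ................)
[7] create(c) — c=0 (map F...............)
[8] append(c, 1) — c=0,1 (map FF..............)

bitmap = FF..............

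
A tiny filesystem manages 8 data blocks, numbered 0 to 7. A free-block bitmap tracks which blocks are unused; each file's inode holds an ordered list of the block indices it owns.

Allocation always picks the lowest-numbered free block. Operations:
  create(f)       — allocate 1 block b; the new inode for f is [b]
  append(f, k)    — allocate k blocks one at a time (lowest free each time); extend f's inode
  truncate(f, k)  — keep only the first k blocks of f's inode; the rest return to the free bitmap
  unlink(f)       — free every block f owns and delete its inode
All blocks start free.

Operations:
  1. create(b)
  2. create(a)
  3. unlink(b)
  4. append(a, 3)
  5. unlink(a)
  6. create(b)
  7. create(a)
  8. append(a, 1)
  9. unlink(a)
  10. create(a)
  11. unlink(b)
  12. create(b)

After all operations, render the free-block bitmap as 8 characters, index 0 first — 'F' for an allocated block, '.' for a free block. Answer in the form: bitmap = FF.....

bitmap = FF......

[1] create(b) — b=0 (map F.......)
[2] create(a) — a=1 b=0 (map FF......)
[3] unlink(b) — a=1 (map .F......)
[4] append(a, 3) — a=1,0,2,3 (map FFFF....)
[5] unlink(a) —  (map ........)
[6] create(b) — b=0 (map F.......)
[7] create(a) — a=1 b=0 (map FF......)
[8] append(a, 1) — a=1,2 b=0 (map FFF.....)
[9] unlink(a) — b=0 (map F.......)
[10] create(a) — a=1 b=0 (map FF......)
[11] unlink(b) — a=1 (map .F......)
[12] create(b) — a=1 b=0 (map FF......)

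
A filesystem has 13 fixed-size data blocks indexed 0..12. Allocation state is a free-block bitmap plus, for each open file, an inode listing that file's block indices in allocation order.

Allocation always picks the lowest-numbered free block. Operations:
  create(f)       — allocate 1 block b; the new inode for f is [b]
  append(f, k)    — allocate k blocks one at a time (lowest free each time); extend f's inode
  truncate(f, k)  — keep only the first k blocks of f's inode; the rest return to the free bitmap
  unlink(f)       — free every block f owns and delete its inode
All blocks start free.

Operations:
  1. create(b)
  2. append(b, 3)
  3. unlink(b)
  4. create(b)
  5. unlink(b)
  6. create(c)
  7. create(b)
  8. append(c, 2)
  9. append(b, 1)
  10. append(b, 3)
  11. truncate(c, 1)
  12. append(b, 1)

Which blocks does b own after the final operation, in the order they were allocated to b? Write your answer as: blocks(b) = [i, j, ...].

blocks(b) = [1, 4, 5, 6, 7, 2]

  1. create(b)  ⇒  F............  {b→[0]}
  2. append(b, 3)  ⇒  FFFF.........  {b→[0, 1, 2, 3]}
  3. unlink(b)  ⇒  .............  {}
  4. create(b)  ⇒  F............  {b→[0]}
  5. unlink(b)  ⇒  .............  {}
  6. create(c)  ⇒  F............  {c→[0]}
  7. create(b)  ⇒  FF...........  {b→[1]; c→[0]}
  8. append(c, 2)  ⇒  FFFF.........  {b→[1]; c→[0, 2, 3]}
  9. append(b, 1)  ⇒  FFFFF........  {b→[1, 4]; c→[0, 2, 3]}
  10. append(b, 3)  ⇒  FFFFFFFF.....  {b→[1, 4, 5, 6, 7]; c→[0, 2, 3]}
  11. truncate(c, 1)  ⇒  FF..FFFF.....  {b→[1, 4, 5, 6, 7]; c→[0]}
  12. append(b, 1)  ⇒  FFF.FFFF.....  {b→[1, 4, 5, 6, 7, 2]; c→[0]}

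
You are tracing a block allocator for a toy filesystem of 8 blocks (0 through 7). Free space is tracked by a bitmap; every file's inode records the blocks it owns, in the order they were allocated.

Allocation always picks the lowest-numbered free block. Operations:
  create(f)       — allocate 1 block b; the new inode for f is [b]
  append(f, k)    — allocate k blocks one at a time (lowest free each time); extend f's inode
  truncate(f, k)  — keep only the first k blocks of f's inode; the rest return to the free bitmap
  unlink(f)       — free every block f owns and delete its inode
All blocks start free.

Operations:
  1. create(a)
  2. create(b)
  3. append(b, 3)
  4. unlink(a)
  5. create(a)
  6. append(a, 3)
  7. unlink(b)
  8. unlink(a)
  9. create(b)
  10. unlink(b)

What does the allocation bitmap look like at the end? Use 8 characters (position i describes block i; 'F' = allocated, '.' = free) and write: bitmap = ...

  1. create(a)  ⇒  F.......  {a→[0]}
  2. create(b)  ⇒  FF......  {a→[0]; b→[1]}
  3. append(b, 3)  ⇒  FFFFF...  {a→[0]; b→[1, 2, 3, 4]}
  4. unlink(a)  ⇒  .FFFF...  {b→[1, 2, 3, 4]}
  5. create(a)  ⇒  FFFFF...  {a→[0]; b→[1, 2, 3, 4]}
  6. append(a, 3)  ⇒  FFFFFFFF  {a→[0, 5, 6, 7]; b→[1, 2, 3, 4]}
  7. unlink(b)  ⇒  F....FFF  {a→[0, 5, 6, 7]}
  8. unlink(a)  ⇒  ........  {}
  9. create(b)  ⇒  F.......  {b→[0]}
  10. unlink(b)  ⇒  ........  {}

bitmap = ........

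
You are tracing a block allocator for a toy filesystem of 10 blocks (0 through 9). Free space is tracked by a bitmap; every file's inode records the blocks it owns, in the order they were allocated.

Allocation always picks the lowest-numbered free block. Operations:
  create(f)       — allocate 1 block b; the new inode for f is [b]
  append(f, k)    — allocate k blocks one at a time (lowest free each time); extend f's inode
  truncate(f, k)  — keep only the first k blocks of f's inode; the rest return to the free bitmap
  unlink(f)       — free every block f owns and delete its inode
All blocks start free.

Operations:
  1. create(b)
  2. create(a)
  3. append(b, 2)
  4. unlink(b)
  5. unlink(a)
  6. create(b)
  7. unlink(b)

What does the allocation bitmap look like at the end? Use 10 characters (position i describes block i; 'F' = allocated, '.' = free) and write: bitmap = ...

bitmap = ..........

[1] create(b) — b=0 (map F.........)
[2] create(a) — a=1 b=0 (map FF........)
[3] append(b, 2) — a=1 b=0,2,3 (map FFFF......)
[4] unlink(b) — a=1 (map .F........)
[5] unlink(a) —  (map ..........)
[6] create(b) — b=0 (map F.........)
[7] unlink(b) —  (map ..........)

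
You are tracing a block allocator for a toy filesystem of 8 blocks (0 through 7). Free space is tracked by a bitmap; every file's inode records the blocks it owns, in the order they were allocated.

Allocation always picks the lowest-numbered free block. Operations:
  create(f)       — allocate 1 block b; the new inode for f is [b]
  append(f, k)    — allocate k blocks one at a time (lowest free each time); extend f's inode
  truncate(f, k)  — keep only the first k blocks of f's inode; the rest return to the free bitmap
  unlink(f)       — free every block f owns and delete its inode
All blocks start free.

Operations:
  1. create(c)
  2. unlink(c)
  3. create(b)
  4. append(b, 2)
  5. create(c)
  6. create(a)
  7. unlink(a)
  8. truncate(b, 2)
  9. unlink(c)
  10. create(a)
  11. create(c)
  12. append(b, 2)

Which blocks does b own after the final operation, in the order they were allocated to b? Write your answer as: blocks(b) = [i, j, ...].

  1. create(c)  ⇒  F.......  {c→[0]}
  2. unlink(c)  ⇒  ........  {}
  3. create(b)  ⇒  F.......  {b→[0]}
  4. append(b, 2)  ⇒  FFF.....  {b→[0, 1, 2]}
  5. create(c)  ⇒  FFFF....  {b→[0, 1, 2]; c→[3]}
  6. create(a)  ⇒  FFFFF...  {a→[4]; b→[0, 1, 2]; c→[3]}
  7. unlink(a)  ⇒  FFFF....  {b→[0, 1, 2]; c→[3]}
  8. truncate(b, 2)  ⇒  FF.F....  {b→[0, 1]; c→[3]}
  9. unlink(c)  ⇒  FF......  {b→[0, 1]}
  10. create(a)  ⇒  FFF.....  {a→[2]; b→[0, 1]}
  11. create(c)  ⇒  FFFF....  {a→[2]; b→[0, 1]; c→[3]}
  12. append(b, 2)  ⇒  FFFFFF..  {a→[2]; b→[0, 1, 4, 5]; c→[3]}

blocks(b) = [0, 1, 4, 5]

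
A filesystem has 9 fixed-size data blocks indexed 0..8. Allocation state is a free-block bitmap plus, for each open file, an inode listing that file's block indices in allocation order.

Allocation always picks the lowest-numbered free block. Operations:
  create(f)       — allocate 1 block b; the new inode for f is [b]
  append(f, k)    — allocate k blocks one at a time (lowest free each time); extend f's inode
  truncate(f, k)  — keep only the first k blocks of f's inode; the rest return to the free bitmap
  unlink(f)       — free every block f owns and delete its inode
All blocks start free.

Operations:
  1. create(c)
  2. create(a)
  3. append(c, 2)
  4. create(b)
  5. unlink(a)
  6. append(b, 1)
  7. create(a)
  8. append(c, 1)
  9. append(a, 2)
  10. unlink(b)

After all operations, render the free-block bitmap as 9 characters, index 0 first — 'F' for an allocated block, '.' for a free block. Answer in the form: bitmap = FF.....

bitmap = F.FF.FFFF

after create(c) → c:[0]  free=[F........]
after create(a) → a:[1], c:[0]  free=[FF.......]
after append(c, 2) → a:[1], c:[0, 2, 3]  free=[FFFF.....]
after create(b) → a:[1], b:[4], c:[0, 2, 3]  free=[FFFFF....]
after unlink(a) → b:[4], c:[0, 2, 3]  free=[F.FFF....]
after append(b, 1) → b:[4, 1], c:[0, 2, 3]  free=[FFFFF....]
after create(a) → a:[5], b:[4, 1], c:[0, 2, 3]  free=[FFFFFF...]
after append(c, 1) → a:[5], b:[4, 1], c:[0, 2, 3, 6]  free=[FFFFFFF..]
after append(a, 2) → a:[5, 7, 8], b:[4, 1], c:[0, 2, 3, 6]  free=[FFFFFFFFF]
after unlink(b) → a:[5, 7, 8], c:[0, 2, 3, 6]  free=[F.FF.FFFF]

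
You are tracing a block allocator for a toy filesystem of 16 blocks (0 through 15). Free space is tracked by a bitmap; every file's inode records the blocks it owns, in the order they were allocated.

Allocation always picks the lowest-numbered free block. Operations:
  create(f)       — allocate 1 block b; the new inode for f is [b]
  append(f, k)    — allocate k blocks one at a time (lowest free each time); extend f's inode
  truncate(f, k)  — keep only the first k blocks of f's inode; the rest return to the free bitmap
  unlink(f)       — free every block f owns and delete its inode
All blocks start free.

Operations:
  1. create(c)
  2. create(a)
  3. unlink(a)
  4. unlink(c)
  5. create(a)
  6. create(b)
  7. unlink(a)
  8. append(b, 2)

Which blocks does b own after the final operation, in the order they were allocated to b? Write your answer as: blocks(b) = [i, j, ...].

  1. create(c)  ⇒  F...............  {c→[0]}
  2. create(a)  ⇒  FF..............  {a→[1]; c→[0]}
  3. unlink(a)  ⇒  F...............  {c→[0]}
  4. unlink(c)  ⇒  ................  {}
  5. create(a)  ⇒  F...............  {a→[0]}
  6. create(b)  ⇒  FF..............  {a→[0]; b→[1]}
  7. unlink(a)  ⇒  .F..............  {b→[1]}
  8. append(b, 2)  ⇒  FFF.............  {b→[1, 0, 2]}

blocks(b) = [1, 0, 2]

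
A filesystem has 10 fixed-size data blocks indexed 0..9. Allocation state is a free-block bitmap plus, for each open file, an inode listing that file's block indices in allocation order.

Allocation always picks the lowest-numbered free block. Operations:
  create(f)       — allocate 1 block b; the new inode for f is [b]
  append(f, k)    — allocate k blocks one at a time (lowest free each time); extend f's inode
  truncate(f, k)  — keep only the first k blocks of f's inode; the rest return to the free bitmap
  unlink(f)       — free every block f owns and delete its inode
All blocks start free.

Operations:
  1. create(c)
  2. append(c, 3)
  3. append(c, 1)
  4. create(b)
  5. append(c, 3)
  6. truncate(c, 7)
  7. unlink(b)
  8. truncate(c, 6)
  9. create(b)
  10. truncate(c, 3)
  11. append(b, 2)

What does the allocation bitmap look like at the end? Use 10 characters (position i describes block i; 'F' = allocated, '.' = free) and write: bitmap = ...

[1] create(c) — c=0 (map F.........)
[2] append(c, 3) — c=0,1,2,3 (map FFFF......)
[3] append(c, 1) — c=0,1,2,3,4 (map FFFFF.....)
[4] create(b) — b=5 c=0,1,2,3,4 (map FFFFFF....)
[5] append(c, 3) — b=5 c=0,1,2,3,4,6,7,8 (map FFFFFFFFF.)
[6] truncate(c, 7) — b=5 c=0,1,2,3,4,6,7 (map FFFFFFFF..)
[7] unlink(b) — c=0,1,2,3,4,6,7 (map FFFFF.FF..)
[8] truncate(c, 6) — c=0,1,2,3,4,6 (map FFFFF.F...)
[9] create(b) — b=5 c=0,1,2,3,4,6 (map FFFFFFF...)
[10] truncate(c, 3) — b=5 c=0,1,2 (map FFF..F....)
[11] append(b, 2) — b=5,3,4 c=0,1,2 (map FFFFFF....)

bitmap = FFFFFF....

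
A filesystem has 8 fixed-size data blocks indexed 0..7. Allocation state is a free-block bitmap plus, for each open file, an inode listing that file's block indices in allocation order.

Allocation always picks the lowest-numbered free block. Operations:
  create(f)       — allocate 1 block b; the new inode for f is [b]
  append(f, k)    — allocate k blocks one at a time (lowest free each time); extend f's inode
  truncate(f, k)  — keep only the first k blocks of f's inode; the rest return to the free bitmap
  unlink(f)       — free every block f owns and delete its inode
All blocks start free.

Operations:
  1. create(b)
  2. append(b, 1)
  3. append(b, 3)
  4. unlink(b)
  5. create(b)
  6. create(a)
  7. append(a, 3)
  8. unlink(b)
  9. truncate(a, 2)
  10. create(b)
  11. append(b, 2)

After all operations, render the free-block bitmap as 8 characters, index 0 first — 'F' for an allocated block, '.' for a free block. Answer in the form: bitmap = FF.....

bitmap = FFFFF...

after create(b) → b:[0]  free=[F.......]
after append(b, 1) → b:[0, 1]  free=[FF......]
after append(b, 3) → b:[0, 1, 2, 3, 4]  free=[FFFFF...]
after unlink(b) →   free=[........]
after create(b) → b:[0]  free=[F.......]
after create(a) → a:[1], b:[0]  free=[FF......]
after append(a, 3) → a:[1, 2, 3, 4], b:[0]  free=[FFFFF...]
after unlink(b) → a:[1, 2, 3, 4]  free=[.FFFF...]
after truncate(a, 2) → a:[1, 2]  free=[.FF.....]
after create(b) → a:[1, 2], b:[0]  free=[FFF.....]
after append(b, 2) → a:[1, 2], b:[0, 3, 4]  free=[FFFFF...]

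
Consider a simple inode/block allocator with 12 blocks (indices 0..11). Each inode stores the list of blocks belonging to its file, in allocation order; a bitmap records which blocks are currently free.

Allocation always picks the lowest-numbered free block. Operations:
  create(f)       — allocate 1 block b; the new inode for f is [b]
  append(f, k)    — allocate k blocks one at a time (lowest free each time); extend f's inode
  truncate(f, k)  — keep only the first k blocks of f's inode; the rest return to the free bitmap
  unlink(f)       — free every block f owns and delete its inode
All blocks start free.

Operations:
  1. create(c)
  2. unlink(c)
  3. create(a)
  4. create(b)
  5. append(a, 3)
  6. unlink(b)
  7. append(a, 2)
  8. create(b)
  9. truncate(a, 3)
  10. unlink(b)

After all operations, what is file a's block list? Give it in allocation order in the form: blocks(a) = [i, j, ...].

blocks(a) = [0, 2, 3]

create(c): bitmap=F........... | c=[0]
unlink(c): bitmap=............ | 
create(a): bitmap=F........... | a=[0]
create(b): bitmap=FF.......... | a=[0] b=[1]
append(a, 3): bitmap=FFFFF....... | a=[0, 2, 3, 4] b=[1]
unlink(b): bitmap=F.FFF....... | a=[0, 2, 3, 4]
append(a, 2): bitmap=FFFFFF...... | a=[0, 2, 3, 4, 1, 5]
create(b): bitmap=FFFFFFF..... | a=[0, 2, 3, 4, 1, 5] b=[6]
truncate(a, 3): bitmap=F.FF..F..... | a=[0, 2, 3] b=[6]
unlink(b): bitmap=F.FF........ | a=[0, 2, 3]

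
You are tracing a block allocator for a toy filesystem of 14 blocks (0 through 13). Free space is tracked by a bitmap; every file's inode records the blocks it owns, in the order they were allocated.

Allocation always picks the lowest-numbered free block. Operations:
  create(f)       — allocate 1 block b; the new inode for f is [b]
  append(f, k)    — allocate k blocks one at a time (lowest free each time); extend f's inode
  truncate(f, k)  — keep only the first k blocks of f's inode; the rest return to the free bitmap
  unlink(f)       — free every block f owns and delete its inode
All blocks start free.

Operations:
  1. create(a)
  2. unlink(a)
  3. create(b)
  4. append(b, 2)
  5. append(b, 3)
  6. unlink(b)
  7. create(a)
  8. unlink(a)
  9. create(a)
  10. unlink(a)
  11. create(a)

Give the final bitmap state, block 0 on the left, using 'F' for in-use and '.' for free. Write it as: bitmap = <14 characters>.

bitmap = F.............

[1] create(a) — a=0 (map F.............)
[2] unlink(a) —  (map ..............)
[3] create(b) — b=0 (map F.............)
[4] append(b, 2) — b=0,1,2 (map FFF...........)
[5] append(b, 3) — b=0,1,2,3,4,5 (map FFFFFF........)
[6] unlink(b) —  (map ..............)
[7] create(a) — a=0 (map F.............)
[8] unlink(a) —  (map ..............)
[9] create(a) — a=0 (map F.............)
[10] unlink(a) —  (map ..............)
[11] create(a) — a=0 (map F.............)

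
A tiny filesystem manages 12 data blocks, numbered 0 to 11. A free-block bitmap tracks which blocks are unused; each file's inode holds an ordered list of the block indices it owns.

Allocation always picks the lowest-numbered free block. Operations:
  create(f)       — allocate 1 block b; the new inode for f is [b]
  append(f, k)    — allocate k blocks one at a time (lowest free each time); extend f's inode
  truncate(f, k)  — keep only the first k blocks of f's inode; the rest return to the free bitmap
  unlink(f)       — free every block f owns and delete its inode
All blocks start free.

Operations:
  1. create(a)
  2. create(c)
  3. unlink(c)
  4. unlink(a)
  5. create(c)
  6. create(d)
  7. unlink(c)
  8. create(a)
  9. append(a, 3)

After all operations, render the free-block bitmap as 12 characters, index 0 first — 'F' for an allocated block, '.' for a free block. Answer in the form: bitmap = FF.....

bitmap = FFFFF.......

[1] create(a) — a=0 (map F...........)
[2] create(c) — a=0 c=1 (map FF..........)
[3] unlink(c) — a=0 (map F...........)
[4] unlink(a) —  (map ............)
[5] create(c) — c=0 (map F...........)
[6] create(d) — c=0 d=1 (map FF..........)
[7] unlink(c) — d=1 (map .F..........)
[8] create(a) — a=0 d=1 (map FF..........)
[9] append(a, 3) — a=0,2,3,4 d=1 (map FFFFF.......)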